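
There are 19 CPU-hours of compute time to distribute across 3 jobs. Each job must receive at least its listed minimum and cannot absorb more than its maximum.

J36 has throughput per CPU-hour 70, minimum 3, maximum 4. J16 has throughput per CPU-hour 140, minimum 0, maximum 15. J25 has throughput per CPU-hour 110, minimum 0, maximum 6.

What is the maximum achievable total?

Meeting every minimum uses 3+0+0 = 3 CPU-hours, leaving 16.
Rank by throughput per CPU-hour: J16 140 > J25 110 > J36 70.
J16 takes 15 more to reach its cap of 15 — 1 left.
J25 has room for 6 more but only 1 remain, so it gets 1.
Total = 70×3 + 140×15 + 110×1 = 2420.

2420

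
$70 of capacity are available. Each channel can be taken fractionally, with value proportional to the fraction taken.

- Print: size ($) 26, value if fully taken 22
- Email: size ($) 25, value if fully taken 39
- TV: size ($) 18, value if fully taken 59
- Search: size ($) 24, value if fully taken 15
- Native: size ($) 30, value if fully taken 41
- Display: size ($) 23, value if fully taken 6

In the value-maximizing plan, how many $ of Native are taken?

Sort by value density: TV 59/18≈3.28, Email 39/25≈1.56, Native 41/30≈1.37, Print 22/26≈0.846, Search 15/24≈0.625, Display 6/23≈0.261.
Take all of TV (18 $, value 59) ; 52 $ left.
All 25 $ of Email fit (value 39) ; 27 remain.
Fill the last 27 $ with part of Native: 27/30 of it earns 36.9.

27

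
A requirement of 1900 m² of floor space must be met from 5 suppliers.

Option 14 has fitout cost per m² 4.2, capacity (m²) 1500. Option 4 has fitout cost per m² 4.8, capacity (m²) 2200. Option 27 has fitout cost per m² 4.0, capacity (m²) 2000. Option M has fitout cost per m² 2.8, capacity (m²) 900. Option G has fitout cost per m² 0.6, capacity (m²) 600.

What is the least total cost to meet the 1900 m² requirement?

4480

Use suppliers in increasing cost order.
Take 600 from Option G at 0.6 ; need 1300 more.
Option M at 2.8: take all 900 m² ; 400 still needed.
Take 400 from Option 27 at 4.0 to finish.
Option 14, Option 4: unused.
Cost = 600×0.6 + 900×2.8 + 400×4.0 = 4480.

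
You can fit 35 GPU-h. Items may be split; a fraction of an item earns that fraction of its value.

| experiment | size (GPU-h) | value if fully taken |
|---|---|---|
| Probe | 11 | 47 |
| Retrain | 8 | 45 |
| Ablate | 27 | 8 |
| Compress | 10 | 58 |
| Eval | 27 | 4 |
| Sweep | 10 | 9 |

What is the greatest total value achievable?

155.4

Rank by value-to-size ratio: Compress 58/10≈5.8, Retrain 45/8≈5.62, Probe 47/11≈4.27, Sweep 9/10≈0.9, Ablate 8/27≈0.296, Eval 4/27≈0.148.
Take all of Compress (10 GPU-h, value 58) → 25 GPU-h left.
All 8 GPU-h of Retrain fit (value 45) → 17 remain.
All 11 GPU-h of Probe fit (value 47) → 6 remain.
6 GPU-h left: a 6/10 share of Sweep gives 9×6/10 = 5.4.
Total value = 155.4.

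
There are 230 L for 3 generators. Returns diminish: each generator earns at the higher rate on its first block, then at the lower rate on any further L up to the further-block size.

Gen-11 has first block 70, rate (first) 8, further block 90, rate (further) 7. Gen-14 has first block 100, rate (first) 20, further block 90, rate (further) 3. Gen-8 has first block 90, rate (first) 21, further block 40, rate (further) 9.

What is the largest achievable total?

Rank every tier by rate: Gen-8/tier1 21 > Gen-14/tier1 20 > Gen-8/tier2 9 > Gen-11/tier1 8 > Gen-11/tier2 7 > Gen-14/tier2 3.
Fill Gen-8 tier1 block (90 at 21) — 140 left.
Gen-14 tier1 at 20: fill all 100 — 40 left.
Gen-8/tier2 (9): +40 — 0 left.
Total = 21×90 + 20×100 + 9×40 = 4250.

4250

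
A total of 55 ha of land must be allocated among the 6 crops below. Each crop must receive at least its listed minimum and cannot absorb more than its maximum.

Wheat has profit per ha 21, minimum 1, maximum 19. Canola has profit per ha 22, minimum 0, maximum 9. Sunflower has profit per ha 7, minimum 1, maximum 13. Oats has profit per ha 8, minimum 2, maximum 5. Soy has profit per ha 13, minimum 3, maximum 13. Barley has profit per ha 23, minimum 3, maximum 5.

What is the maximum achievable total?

Meeting every minimum uses 1+0+1+2+3+3 = 10 ha, leaving 45.
Rank by profit per ha: Barley 23 > Canola 22 > Wheat 21 > Soy 13 > Oats 8 > Sunflower 7.
Barley: +2 to 5 (cap) → 43 left.
Canola takes 9 more to reach its cap of 9 → 34 left.
Wheat: +18 to 19 (cap) → 16 left.
Give Soy 10 more to hit its cap of 13 → 6 left.
Oats: +3 to 5 (cap) → 3 left.
Sunflower: +3 (room for 12) → 4. Pool exhausted.
Total = 21×19 + 22×9 + 7×4 + 8×5 + 13×13 + 23×5 = 949.

949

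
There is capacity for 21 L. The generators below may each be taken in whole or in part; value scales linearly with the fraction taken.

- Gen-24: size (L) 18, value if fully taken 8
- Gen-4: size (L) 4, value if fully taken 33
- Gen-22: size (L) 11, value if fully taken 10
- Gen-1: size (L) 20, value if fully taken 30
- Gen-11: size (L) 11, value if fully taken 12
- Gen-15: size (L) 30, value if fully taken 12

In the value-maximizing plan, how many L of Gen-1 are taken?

Rank by value-to-size ratio: Gen-4 33/4≈8.25, Gen-1 30/20≈1.5, Gen-11 12/11≈1.09, Gen-22 10/11≈0.909, Gen-24 8/18≈0.444, Gen-15 12/30≈0.4.
All 4 L of Gen-4 fit (value 33) — 17 remain.
17 L left: a 17/20 share of Gen-1 gives 30×17/20 = 25.5.

17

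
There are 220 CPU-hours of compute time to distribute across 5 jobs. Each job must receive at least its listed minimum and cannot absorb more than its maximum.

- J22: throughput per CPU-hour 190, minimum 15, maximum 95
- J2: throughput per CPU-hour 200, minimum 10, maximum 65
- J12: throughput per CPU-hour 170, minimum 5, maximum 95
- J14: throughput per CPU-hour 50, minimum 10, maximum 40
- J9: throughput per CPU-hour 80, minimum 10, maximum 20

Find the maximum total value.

39150

Meeting every minimum uses 15+10+5+10+10 = 50 CPU-hours, leaving 170.
Highest throughput per CPU-hour first: J2 200 > J22 190 > J12 170 > J9 80 > J14 50.
J2: +55 to 65 (cap) — 115 left.
J22 takes 80 more to reach its cap of 95 — 35 left.
J12 has room for 90 more but only 35 remain, so it gets 40.
Total = 190×95 + 200×65 + 170×40 + 50×10 + 80×10 = 39150.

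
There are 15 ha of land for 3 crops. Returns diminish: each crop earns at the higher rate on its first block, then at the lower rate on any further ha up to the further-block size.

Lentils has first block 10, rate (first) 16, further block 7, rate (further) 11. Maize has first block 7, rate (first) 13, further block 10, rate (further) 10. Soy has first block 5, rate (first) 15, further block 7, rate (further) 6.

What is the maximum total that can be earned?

235

Order all 6 blocks by rate: Lentils/tier1 16 > Soy/tier1 15 > Maize/tier1 13 > Lentils/tier2 11 > Maize/tier2 10 > Soy/tier2 6.
Lentils/tier1 (16): +10 — 5 left.
Soy tier1 at 15: fill all 5 — 0 left.
Total = 16×10 + 15×5 = 235.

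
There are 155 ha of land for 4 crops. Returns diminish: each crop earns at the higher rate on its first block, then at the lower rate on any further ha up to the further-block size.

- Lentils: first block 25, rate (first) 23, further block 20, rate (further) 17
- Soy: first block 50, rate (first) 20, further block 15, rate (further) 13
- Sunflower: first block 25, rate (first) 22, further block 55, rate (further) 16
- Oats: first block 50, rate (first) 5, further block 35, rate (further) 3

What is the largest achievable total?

Treat each block as its own option and order by rate: Lentils/tier1 23 > Sunflower/tier1 22 > Soy/tier1 20 > Lentils/tier2 17 > Sunflower/tier2 16 > Soy/tier2 13 > Oats/tier1 5 > Oats/tier2 3.
Lentils/tier1 (23): +25 — 130 left.
Fill Sunflower tier1 block (25 at 22) — 105 left.
Soy tier1 at 20: fill all 50 — 55 left.
Fill Lentils tier2 block (20 at 17) — 35 left.
Sunflower tier2 at 16: only 35 left, fill 35.
Total = 23×25 + 22×25 + 20×50 + 17×20 + 16×35 = 3025.

3025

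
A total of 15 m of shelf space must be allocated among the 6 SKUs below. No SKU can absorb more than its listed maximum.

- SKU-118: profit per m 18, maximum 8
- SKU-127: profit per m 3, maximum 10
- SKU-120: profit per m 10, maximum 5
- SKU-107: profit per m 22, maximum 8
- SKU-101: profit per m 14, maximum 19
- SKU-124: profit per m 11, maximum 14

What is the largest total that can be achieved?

Rank by profit per m: SKU-107 22 > SKU-118 18 > SKU-101 14 > SKU-124 11 > SKU-120 10 > SKU-127 3.
SKU-107: +8 to 8 (cap) → 7 left.
Only 7 left; SKU-118 takes them to reach 7.
Total = 18×7 + 22×8 = 302.

302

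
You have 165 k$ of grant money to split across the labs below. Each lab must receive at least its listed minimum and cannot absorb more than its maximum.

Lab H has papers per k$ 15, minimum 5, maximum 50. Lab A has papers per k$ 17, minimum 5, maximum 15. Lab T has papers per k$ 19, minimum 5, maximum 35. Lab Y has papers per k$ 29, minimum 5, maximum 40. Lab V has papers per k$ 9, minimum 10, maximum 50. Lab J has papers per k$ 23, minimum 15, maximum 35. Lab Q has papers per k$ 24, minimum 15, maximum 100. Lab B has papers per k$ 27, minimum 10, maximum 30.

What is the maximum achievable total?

Meeting every minimum uses 5+5+5+5+10+15+15+10 = 70 k$, leaving 95.
Highest papers per k$ first: Lab Y 29 > Lab B 27 > Lab Q 24 > Lab J 23 > Lab T 19 > Lab A 17 > Lab H 15 > Lab V 9.
Give Lab Y 35 more to hit its cap of 40 → 60 left.
Lab B takes 20 more to reach its cap of 30 → 40 left.
Lab Q: +40 (room for 85) → 55. Pool exhausted.
Total = 15×5 + 17×5 + 19×5 + 29×40 + 9×10 + 23×15 + 24×55 + 27×30 = 3980.

3980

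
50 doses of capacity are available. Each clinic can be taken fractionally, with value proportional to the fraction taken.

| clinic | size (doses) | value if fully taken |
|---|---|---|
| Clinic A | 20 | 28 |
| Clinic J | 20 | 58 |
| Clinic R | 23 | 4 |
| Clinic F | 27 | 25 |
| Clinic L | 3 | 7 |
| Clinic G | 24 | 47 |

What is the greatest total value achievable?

Rank by value-to-size ratio: Clinic J 58/20≈2.9, Clinic L 7/3≈2.33, Clinic G 47/24≈1.96, Clinic A 28/20≈1.4, Clinic F 25/27≈0.926, Clinic R 4/23≈0.174.
All 20 doses of Clinic J fit (value 58) → 30 remain.
Clinic L: take in full, 3 doses for value 7 → 27 left.
Clinic G: take in full, 24 doses for value 47 → 3 left.
3 doses left: a 3/20 share of Clinic A gives 28×3/20 = 4.2.
Total value = 116.2.

116.2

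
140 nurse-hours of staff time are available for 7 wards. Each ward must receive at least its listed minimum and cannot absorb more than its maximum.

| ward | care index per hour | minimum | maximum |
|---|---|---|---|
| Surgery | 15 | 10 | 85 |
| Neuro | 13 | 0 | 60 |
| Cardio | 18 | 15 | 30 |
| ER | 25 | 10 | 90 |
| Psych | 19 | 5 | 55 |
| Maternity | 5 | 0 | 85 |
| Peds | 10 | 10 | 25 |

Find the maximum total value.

3055

Meeting every minimum uses 10+0+15+10+5+0+10 = 50 nurse-hours, leaving 90.
Order the wards by care index per hour: ER 25 > Psych 19 > Cardio 18 > Surgery 15 > Neuro 13 > Peds 10 > Maternity 5.
ER: +80 to 90 (cap) ; 10 left.
Psych: +10 (room for 50) → 15. Pool exhausted.
Total = 15×10 + 18×15 + 25×90 + 19×15 + 10×10 = 3055.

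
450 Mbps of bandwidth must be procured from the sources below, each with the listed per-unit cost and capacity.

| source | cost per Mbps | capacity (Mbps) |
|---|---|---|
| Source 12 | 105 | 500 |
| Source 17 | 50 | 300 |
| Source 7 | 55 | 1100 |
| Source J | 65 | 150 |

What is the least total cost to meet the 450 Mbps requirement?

Cheapest first:
Take 300 from Source 17 at 50 — need 150 more.
Source 7 at 55: take 150 of its 1100 — requirement met.
Source J, Source 12: unused.
Cost = 300×50 + 150×55 = 23250.

23250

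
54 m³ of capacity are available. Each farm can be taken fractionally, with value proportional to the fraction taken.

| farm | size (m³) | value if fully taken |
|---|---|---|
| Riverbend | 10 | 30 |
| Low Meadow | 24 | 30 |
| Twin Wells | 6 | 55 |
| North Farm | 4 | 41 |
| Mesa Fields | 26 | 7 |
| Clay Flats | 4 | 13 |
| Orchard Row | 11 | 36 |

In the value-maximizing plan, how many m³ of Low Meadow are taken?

19

Rank by value-to-size ratio: North Farm 41/4≈10.2, Twin Wells 55/6≈9.17, Orchard Row 36/11≈3.27, Clay Flats 13/4≈3.25, Riverbend 30/10≈3, Low Meadow 30/24≈1.25, Mesa Fields 7/26≈0.269.
North Farm: take in full, 4 m³ for value 41 → 50 left.
Take all of Twin Wells (6 m³, value 55) → 44 m³ left.
Orchard Row: take in full, 11 m³ for value 36 → 33 left.
All 4 m³ of Clay Flats fit (value 13) → 29 remain.
Take all of Riverbend (10 m³, value 30) → 19 m³ left.
Fill the last 19 m³ with part of Low Meadow: 19/24 of it earns 23.75.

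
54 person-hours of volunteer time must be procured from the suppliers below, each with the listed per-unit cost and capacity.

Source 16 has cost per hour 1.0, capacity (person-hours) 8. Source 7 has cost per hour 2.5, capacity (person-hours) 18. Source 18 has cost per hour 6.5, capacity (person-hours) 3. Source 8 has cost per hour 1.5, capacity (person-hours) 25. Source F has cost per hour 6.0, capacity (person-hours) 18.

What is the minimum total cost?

108.5

Fill from the cheapest supplier first.
Take 8 from Source 16 at 1.0 — need 46 more.
Source 8 (1.5): use full 25 — 21 person-hours to go.
Take 18 from Source 7 at 2.5 — need 3 more.
Source F (6.0): take the remaining 3 — done.
Source 18: unused.
Cost = 8×1.0 + 25×1.5 + 18×2.5 + 3×6.0 = 108.5.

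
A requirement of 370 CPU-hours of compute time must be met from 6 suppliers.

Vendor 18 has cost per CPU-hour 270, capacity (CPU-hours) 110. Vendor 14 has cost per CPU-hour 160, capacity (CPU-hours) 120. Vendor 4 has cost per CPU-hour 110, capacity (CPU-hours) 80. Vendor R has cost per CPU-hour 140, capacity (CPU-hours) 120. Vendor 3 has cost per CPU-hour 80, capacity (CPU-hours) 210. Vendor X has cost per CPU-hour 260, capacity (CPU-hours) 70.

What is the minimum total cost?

36800

Cheapest first:
Vendor 3 at 80: take all 210 CPU-hours — 160 still needed.
Vendor 4 at 110: take all 80 CPU-hours — 80 still needed.
Take 80 from Vendor R at 140 to finish.
Vendor 14, Vendor X, Vendor 18: unused.
Cost = 210×80 + 80×110 + 80×140 = 36800.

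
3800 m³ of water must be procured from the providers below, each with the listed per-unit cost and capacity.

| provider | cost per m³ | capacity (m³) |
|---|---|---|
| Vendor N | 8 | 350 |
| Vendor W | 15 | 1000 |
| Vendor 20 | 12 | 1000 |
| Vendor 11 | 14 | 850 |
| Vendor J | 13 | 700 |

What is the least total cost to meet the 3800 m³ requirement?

49300

Fill from the cheapest provider first.
Vendor N (8): use full 350 ; 3450 m³ to go.
Vendor 20 at 12: take all 1000 m³ ; 2450 still needed.
Vendor J at 13: take all 700 m³ ; 1750 still needed.
Vendor 11 at 14: take all 850 m³ ; 900 still needed.
Vendor W at 15: take 900 of its 1000 ; requirement met.
Cost = 350×8 + 1000×12 + 700×13 + 850×14 + 900×15 = 49300.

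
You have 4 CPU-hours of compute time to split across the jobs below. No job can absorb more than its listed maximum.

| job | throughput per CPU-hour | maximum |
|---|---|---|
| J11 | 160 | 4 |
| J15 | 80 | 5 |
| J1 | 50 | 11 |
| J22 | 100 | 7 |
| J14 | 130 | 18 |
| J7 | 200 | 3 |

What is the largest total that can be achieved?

760

Rank by throughput per CPU-hour: J7 200 > J11 160 > J14 130 > J22 100 > J15 80 > J1 50.
J7: +3 to 3 (cap) → 1 left.
Only 1 left; J11 takes them to reach 1.
Total = 160×1 + 200×3 = 760.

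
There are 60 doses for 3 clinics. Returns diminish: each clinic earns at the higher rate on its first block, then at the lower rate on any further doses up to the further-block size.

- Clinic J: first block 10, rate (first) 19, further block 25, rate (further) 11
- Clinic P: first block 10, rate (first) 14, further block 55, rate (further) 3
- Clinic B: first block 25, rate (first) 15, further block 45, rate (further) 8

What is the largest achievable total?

870

Treat each block as its own option and order by rate: Clinic J/tier1 19 > Clinic B/tier1 15 > Clinic P/tier1 14 > Clinic J/tier2 11 > Clinic B/tier2 8 > Clinic P/tier2 3.
Clinic J/tier1 (19): +10 — 50 left.
Clinic B tier1 at 15: fill all 25 — 25 left.
Clinic P/tier1 (14): +10 — 15 left.
Clinic J/tier2: +15 of 25 at 11; pool empty.
Total = 19×10 + 15×25 + 14×10 + 11×15 = 870.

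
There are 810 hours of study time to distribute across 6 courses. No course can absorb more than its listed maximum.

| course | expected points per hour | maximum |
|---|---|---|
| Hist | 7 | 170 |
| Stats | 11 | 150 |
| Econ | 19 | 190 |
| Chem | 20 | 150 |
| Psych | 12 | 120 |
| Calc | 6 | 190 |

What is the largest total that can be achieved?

11070

Highest expected points per hour first: Chem 20 > Econ 19 > Psych 12 > Stats 11 > Hist 7 > Calc 6.
Give Chem 150 to hit its cap of 150 — 660 left.
Econ: +190 to 190 (cap) — 470 left.
Give Psych 120 to hit its cap of 120 — 350 left.
Give Stats 150 to hit its cap of 150 — 200 left.
Give Hist 170 to hit its cap of 170 — 30 left.
Calc: +30 (room for 190) → 30. Pool exhausted.
Total = 7×170 + 11×150 + 19×190 + 20×150 + 12×120 + 6×30 = 11070.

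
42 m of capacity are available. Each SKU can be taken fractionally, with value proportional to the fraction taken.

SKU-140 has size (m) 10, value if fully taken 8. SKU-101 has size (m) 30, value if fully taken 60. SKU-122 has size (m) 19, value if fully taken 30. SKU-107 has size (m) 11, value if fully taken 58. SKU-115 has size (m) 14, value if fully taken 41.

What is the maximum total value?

Best value per unit of size first: SKU-107 58/11≈5.27, SKU-115 41/14≈2.93, SKU-101 60/30≈2, SKU-122 30/19≈1.58, SKU-140 8/10≈0.8.
All 11 m of SKU-107 fit (value 58) ; 31 remain.
All 14 m of SKU-115 fit (value 41) ; 17 remain.
Fill the last 17 m with part of SKU-101: 17/30 of it earns 34.
Total value = 133.

133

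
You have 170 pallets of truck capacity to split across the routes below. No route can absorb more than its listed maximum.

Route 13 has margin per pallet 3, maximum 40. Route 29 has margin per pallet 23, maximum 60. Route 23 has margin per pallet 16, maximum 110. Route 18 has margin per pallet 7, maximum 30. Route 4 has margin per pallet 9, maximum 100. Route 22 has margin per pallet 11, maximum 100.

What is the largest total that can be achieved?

Highest margin per pallet first: Route 29 23 > Route 23 16 > Route 22 11 > Route 4 9 > Route 18 7 > Route 13 3.
Route 29: +60 to 60 (cap) — 110 left.
Give Route 23 110 to hit its cap of 110 — 0 left.
Total = 23×60 + 16×110 = 3140.

3140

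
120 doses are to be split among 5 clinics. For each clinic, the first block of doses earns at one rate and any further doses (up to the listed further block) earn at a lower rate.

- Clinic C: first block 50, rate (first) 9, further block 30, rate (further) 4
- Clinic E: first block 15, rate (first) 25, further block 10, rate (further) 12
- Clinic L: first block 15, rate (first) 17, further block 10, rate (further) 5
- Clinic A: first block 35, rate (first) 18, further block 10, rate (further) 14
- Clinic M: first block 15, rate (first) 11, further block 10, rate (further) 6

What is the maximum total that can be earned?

1865

Treat each block as its own option and order by rate: Clinic E/T1 25 > Clinic A/T1 18 > Clinic L/T1 17 > Clinic A/T2 14 > Clinic E/T2 12 > Clinic M/T1 11 > Clinic C/T1 9 > Clinic M/T2 6 > Clinic L/T2 5 > Clinic C/T2 4.
Fill Clinic E T1 block (15 at 25) → 105 left.
Clinic A/T1 (18): +35 → 70 left.
Clinic L/T1 (17): +15 → 55 left.
Clinic A T2 at 14: fill all 10 → 45 left.
Clinic E T2 at 12: fill all 10 → 35 left.
Clinic M/T1 (11): +15 → 20 left.
Clinic C T1 at 9: only 20 left, fill 20.
Total = 25×15 + 18×35 + 17×15 + 14×10 + 12×10 + 11×15 + 9×20 = 1865.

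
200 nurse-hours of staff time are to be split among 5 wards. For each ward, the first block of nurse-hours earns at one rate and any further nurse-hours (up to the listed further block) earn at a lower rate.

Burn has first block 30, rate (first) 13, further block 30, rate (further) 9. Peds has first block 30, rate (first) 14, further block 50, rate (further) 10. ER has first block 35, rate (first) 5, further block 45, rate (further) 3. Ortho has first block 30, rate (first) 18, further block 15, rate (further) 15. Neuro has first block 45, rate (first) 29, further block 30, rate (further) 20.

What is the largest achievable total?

Rank every tier by rate: Neuro/first 29 > Neuro/second 20 > Ortho/first 18 > Ortho/second 15 > Peds/first 14 > Burn/first 13 > Peds/second 10 > Burn/second 9 > ER/first 5 > ER/second 3.
Neuro/first (29): +45 — 155 left.
Neuro second at 20: fill all 30 — 125 left.
Ortho first at 18: fill all 30 — 95 left.
Ortho second at 15: fill all 15 — 80 left.
Peds/first (14): +30 — 50 left.
Burn first at 13: fill all 30 — 20 left.
20 remain; put them into Peds second at 10.
Total = 29×45 + 20×30 + 18×30 + 15×15 + 14×30 + 13×30 + 10×20 = 3680.

3680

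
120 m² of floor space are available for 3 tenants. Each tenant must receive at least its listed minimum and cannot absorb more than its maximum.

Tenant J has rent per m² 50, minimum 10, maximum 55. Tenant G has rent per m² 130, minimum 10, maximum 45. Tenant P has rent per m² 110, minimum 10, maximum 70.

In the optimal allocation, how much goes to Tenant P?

Meeting every minimum uses 10+10+10 = 30 m², leaving 90.
Rank by rent per m²: Tenant G 130 > Tenant P 110 > Tenant J 50.
Give Tenant G 35 more to hit its cap of 45 ; 55 left.
Only 55 left; Tenant P takes them to reach 65.

65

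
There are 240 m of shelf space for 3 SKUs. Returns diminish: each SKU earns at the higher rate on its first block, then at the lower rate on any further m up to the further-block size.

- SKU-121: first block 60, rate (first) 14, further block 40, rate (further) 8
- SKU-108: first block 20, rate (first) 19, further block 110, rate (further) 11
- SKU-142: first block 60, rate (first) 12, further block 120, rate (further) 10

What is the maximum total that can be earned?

Rank every tier by rate: SKU-108/first 19 > SKU-121/first 14 > SKU-142/first 12 > SKU-108/second 11 > SKU-142/second 10 > SKU-121/second 8.
SKU-108/first (19): +20 — 220 left.
SKU-121 first at 14: fill all 60 — 160 left.
Fill SKU-142 first block (60 at 12) — 100 left.
SKU-108/second: +100 of 110 at 11; pool empty.
Total = 19×20 + 14×60 + 12×60 + 11×100 = 3040.

3040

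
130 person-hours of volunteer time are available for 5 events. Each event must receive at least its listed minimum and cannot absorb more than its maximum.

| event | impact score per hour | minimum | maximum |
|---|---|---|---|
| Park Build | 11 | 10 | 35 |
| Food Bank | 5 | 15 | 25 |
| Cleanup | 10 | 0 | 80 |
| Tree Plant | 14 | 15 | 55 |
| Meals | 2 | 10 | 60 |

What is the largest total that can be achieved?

Meeting every minimum uses 10+15+0+15+10 = 50 person-hours, leaving 80.
Order the events by impact score per hour: Tree Plant 14 > Park Build 11 > Cleanup 10 > Food Bank 5 > Meals 2.
Give Tree Plant 40 more to hit its cap of 55 ; 40 left.
Give Park Build 25 more to hit its cap of 35 ; 15 left.
Only 15 left; Cleanup takes them to reach 15.
Total = 11×35 + 5×15 + 10×15 + 14×55 + 2×10 = 1400.

1400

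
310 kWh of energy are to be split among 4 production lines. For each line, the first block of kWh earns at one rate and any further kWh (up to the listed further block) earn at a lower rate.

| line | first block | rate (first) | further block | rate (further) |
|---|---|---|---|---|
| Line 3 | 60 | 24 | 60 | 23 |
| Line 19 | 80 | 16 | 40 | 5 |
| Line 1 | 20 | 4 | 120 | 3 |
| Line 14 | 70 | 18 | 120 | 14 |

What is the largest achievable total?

Order all 8 blocks by rate: Line 3/T1 24 > Line 3/T2 23 > Line 14/T1 18 > Line 19/T1 16 > Line 14/T2 14 > Line 19/T2 5 > Line 1/T1 4 > Line 1/T2 3.
Line 3 T1 at 24: fill all 60 → 250 left.
Line 3 T2 at 23: fill all 60 → 190 left.
Line 14 T1 at 18: fill all 70 → 120 left.
Line 19 T1 at 16: fill all 80 → 40 left.
40 remain; put them into Line 14 T2 at 14.
Total = 24×60 + 23×60 + 18×70 + 16×80 + 14×40 = 5920.

5920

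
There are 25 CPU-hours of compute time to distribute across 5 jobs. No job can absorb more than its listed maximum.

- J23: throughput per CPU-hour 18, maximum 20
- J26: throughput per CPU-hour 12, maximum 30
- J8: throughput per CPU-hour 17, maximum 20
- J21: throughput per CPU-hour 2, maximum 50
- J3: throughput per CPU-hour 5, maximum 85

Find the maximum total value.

Highest throughput per CPU-hour first: J23 18 > J8 17 > J26 12 > J3 5 > J21 2.
J23: +20 to 20 (cap) — 5 left.
J8: +5 (room for 20) → 5. Pool exhausted.
Total = 18×20 + 17×5 = 445.

445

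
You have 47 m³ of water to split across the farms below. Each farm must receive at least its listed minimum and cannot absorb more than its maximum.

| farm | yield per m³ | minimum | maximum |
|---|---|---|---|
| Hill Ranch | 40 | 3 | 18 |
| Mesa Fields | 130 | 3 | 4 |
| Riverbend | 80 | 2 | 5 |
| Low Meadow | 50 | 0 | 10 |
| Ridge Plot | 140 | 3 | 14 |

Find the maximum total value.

3940

Meeting every minimum uses 3+3+2+0+3 = 11 m³, leaving 36.
Rank by yield per m³: Ridge Plot 140 > Mesa Fields 130 > Riverbend 80 > Low Meadow 50 > Hill Ranch 40.
Ridge Plot takes 11 more to reach its cap of 14 — 25 left.
Mesa Fields takes 1 more to reach its cap of 4 — 24 left.
Give Riverbend 3 more to hit its cap of 5 — 21 left.
Low Meadow takes 10 more to reach its cap of 10 — 11 left.
Hill Ranch has room for 15 more but only 11 remain, so it gets 14.
Total = 40×14 + 130×4 + 80×5 + 50×10 + 140×14 = 3940.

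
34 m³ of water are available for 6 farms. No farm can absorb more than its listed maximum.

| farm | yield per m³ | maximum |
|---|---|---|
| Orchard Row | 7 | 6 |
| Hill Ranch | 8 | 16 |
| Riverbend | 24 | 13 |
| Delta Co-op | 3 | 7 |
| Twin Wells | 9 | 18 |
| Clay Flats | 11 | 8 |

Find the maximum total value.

517

Order the farms by yield per m³: Riverbend 24 > Clay Flats 11 > Twin Wells 9 > Hill Ranch 8 > Orchard Row 7 > Delta Co-op 3.
Riverbend takes 13 to reach its cap of 13 ; 21 left.
Give Clay Flats 8 to hit its cap of 8 ; 13 left.
Twin Wells: +13 (room for 18) → 13. Pool exhausted.
Total = 24×13 + 9×13 + 11×8 = 517.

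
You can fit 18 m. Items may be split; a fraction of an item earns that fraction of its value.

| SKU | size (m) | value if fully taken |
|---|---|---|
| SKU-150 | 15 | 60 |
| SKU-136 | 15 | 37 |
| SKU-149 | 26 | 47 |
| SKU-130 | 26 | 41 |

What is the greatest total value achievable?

Sort by value density: SKU-150 60/15≈4, SKU-136 37/15≈2.47, SKU-149 47/26≈1.81, SKU-130 41/26≈1.58.
Take all of SKU-150 (15 m, value 60) — 3 m left.
Fill the last 3 m with part of SKU-136: 3/15 of it earns 7.4.
Total value = 67.4.

67.4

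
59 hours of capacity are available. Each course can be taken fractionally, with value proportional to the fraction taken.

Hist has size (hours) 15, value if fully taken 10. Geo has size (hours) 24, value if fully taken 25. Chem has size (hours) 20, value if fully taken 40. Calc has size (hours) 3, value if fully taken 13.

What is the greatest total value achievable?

Sort by value density: Calc 13/3≈4.33, Chem 40/20≈2, Geo 25/24≈1.04, Hist 10/15≈0.667.
Calc: take in full, 3 hours for value 13 ; 56 left.
All 20 hours of Chem fit (value 40) ; 36 remain.
All 24 hours of Geo fit (value 25) ; 12 remain.
Only 12 hours remain; take 12/15 of Hist for value 10×12/15 = 8.
Total value = 86.

86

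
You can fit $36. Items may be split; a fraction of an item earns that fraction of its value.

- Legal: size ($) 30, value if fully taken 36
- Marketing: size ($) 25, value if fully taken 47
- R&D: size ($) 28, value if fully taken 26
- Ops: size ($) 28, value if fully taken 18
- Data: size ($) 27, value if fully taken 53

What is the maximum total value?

69.92

Sort by value density: Data 53/27≈1.96, Marketing 47/25≈1.88, Legal 36/30≈1.2, R&D 26/28≈0.929, Ops 18/28≈0.643.
All 27 $ of Data fit (value 53) → 9 remain.
Only 9 $ remain; take 9/25 of Marketing for value 47×9/25 = 16.92.
Total value = 69.92.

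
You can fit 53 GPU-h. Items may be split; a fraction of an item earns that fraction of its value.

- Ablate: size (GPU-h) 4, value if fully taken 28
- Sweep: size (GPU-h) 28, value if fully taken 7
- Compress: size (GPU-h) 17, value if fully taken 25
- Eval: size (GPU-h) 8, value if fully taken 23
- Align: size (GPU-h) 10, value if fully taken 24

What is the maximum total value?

103.5

Rank by value-to-size ratio: Ablate 28/4≈7, Eval 23/8≈2.88, Align 24/10≈2.4, Compress 25/17≈1.47, Sweep 7/28≈0.25.
Ablate: take in full, 4 GPU-h for value 28 ; 49 left.
Take all of Eval (8 GPU-h, value 23) ; 41 GPU-h left.
Take all of Align (10 GPU-h, value 24) ; 31 GPU-h left.
Take all of Compress (17 GPU-h, value 25) ; 14 GPU-h left.
14 GPU-h left: a 14/28 share of Sweep gives 7×14/28 = 3.5.
Total value = 103.5.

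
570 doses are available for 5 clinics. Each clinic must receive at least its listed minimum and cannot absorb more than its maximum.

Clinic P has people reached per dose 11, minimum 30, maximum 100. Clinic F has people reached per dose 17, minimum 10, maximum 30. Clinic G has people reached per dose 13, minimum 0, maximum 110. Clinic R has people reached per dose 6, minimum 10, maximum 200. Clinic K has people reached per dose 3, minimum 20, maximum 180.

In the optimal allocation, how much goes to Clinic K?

Meeting every minimum uses 30+10+0+10+20 = 70 doses, leaving 500.
Highest people reached per dose first: Clinic F 17 > Clinic G 13 > Clinic P 11 > Clinic R 6 > Clinic K 3.
Clinic F: +20 to 30 (cap) — 480 left.
Clinic G: +110 to 110 (cap) — 370 left.
Clinic P takes 70 more to reach its cap of 100 — 300 left.
Give Clinic R 190 more to hit its cap of 200 — 110 left.
Only 110 left; Clinic K takes them to reach 130.

130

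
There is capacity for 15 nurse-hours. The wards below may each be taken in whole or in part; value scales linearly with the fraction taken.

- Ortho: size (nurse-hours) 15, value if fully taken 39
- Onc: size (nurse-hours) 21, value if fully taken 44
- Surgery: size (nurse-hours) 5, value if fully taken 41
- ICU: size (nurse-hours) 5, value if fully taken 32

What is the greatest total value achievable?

86

Best value per unit of size first: Surgery 41/5≈8.2, ICU 32/5≈6.4, Ortho 39/15≈2.6, Onc 44/21≈2.1.
Surgery: take in full, 5 nurse-hours for value 41 ; 10 left.
ICU: take in full, 5 nurse-hours for value 32 ; 5 left.
Only 5 nurse-hours remain; take 5/15 of Ortho for value 39×5/15 = 13.
Total value = 86.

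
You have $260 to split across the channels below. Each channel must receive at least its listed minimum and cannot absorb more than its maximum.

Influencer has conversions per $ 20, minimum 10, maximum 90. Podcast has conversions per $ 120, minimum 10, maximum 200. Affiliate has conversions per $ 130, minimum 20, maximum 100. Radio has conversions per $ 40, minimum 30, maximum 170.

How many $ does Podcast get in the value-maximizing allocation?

120

Meeting every minimum uses 10+10+20+30 = 70 $, leaving 190.
Rank by conversions per $: Affiliate 130 > Podcast 120 > Radio 40 > Influencer 20.
Give Affiliate 80 more to hit its cap of 100 ; 110 left.
Podcast has room for 190 more but only 110 remain, so it gets 120.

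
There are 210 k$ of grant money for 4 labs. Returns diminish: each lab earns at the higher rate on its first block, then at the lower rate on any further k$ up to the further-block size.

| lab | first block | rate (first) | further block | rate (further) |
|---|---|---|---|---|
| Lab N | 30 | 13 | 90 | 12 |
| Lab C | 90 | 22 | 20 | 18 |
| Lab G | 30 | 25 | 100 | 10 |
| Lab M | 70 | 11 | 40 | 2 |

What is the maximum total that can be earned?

3960

Treat each block as its own option and order by rate: Lab G/tier1 25 > Lab C/tier1 22 > Lab C/tier2 18 > Lab N/tier1 13 > Lab N/tier2 12 > Lab M/tier1 11 > Lab G/tier2 10 > Lab M/tier2 2.
Lab G tier1 at 25: fill all 30 — 180 left.
Lab C/tier1 (22): +90 — 90 left.
Fill Lab C tier2 block (20 at 18) — 70 left.
Lab N/tier1 (13): +30 — 40 left.
Lab N tier2 at 12: only 40 left, fill 40.
Total = 25×30 + 22×90 + 18×20 + 13×30 + 12×40 = 3960.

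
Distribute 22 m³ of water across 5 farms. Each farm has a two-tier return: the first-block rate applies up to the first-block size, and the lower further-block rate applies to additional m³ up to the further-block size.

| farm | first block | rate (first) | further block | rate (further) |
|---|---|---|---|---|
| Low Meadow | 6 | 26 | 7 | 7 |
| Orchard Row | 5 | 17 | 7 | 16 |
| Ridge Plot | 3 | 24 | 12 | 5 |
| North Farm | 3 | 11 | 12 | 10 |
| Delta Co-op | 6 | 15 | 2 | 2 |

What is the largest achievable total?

440

Rank every tier by rate: Low Meadow/T1 26 > Ridge Plot/T1 24 > Orchard Row/T1 17 > Orchard Row/T2 16 > Delta Co-op/T1 15 > North Farm/T1 11 > North Farm/T2 10 > Low Meadow/T2 7 > Ridge Plot/T2 5 > Delta Co-op/T2 2.
Low Meadow/T1 (26): +6 → 16 left.
Fill Ridge Plot T1 block (3 at 24) → 13 left.
Fill Orchard Row T1 block (5 at 17) → 8 left.
Fill Orchard Row T2 block (7 at 16) → 1 left.
Delta Co-op T1 at 15: only 1 left, fill 1.
Total = 26×6 + 24×3 + 17×5 + 16×7 + 15×1 = 440.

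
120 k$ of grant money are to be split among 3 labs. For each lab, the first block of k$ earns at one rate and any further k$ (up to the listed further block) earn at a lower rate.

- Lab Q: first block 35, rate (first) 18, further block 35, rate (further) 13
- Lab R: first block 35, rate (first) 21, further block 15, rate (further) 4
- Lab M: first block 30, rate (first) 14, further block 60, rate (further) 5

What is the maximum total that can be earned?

Treat each block as its own option and order by rate: Lab R/tier1 21 > Lab Q/tier1 18 > Lab M/tier1 14 > Lab Q/tier2 13 > Lab M/tier2 5 > Lab R/tier2 4.
Lab R tier1 at 21: fill all 35 ; 85 left.
Fill Lab Q tier1 block (35 at 18) ; 50 left.
Lab M tier1 at 14: fill all 30 ; 20 left.
Lab Q/tier2: +20 of 35 at 13; pool empty.
Total = 21×35 + 18×35 + 14×30 + 13×20 = 2045.

2045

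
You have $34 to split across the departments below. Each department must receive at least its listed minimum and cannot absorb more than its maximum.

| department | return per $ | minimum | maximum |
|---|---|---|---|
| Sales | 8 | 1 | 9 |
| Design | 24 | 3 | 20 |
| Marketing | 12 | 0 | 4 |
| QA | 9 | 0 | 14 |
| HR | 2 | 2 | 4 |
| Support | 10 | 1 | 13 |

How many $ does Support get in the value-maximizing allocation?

Meeting every minimum uses 1+3+0+0+2+1 = 7 $, leaving 27.
Rank by return per $: Design 24 > Marketing 12 > Support 10 > QA 9 > Sales 8 > HR 2.
Design: +17 to 20 (cap) — 10 left.
Marketing: +4 to 4 (cap) — 6 left.
Support: +6 (room for 12) → 7. Pool exhausted.

7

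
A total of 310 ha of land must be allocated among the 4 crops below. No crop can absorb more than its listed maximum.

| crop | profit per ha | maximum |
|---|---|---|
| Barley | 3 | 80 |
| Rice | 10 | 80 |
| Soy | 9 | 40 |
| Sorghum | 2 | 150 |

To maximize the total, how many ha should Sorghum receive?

110

Order the crops by profit per ha: Rice 10 > Soy 9 > Barley 3 > Sorghum 2.
Give Rice 80 to hit its cap of 80 — 230 left.
Soy: +40 to 40 (cap) — 190 left.
Barley: +80 to 80 (cap) — 110 left.
Only 110 left; Sorghum takes them to reach 110.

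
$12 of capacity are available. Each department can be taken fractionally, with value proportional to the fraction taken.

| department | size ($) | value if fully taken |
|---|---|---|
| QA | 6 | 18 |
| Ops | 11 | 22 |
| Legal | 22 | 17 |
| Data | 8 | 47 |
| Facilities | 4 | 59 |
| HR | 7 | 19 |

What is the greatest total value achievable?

Best value per unit of size first: Facilities 59/4≈14.8, Data 47/8≈5.88, QA 18/6≈3, HR 19/7≈2.71, Ops 22/11≈2, Legal 17/22≈0.773.
Facilities: take in full, 4 $ for value 59 — 8 left.
Take all of Data (8 $, value 47) — 0 $ left.
Total value = 106.

106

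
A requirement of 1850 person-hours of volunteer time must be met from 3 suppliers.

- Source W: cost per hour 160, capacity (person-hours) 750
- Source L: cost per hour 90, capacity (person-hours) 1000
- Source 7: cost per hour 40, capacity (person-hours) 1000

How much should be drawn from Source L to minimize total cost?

850

Use suppliers in increasing cost order.
Take 1000 from Source 7 at 40 — need 850 more.
Source L at 90: take 850 of its 1000 — requirement met.
Source W: unused.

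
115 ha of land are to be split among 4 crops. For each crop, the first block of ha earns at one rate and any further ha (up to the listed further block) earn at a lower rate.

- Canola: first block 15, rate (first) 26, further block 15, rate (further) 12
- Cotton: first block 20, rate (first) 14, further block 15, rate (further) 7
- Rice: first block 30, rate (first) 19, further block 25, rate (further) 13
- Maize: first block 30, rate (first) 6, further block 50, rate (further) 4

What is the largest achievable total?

Rank every tier by rate: Canola/T1 26 > Rice/T1 19 > Cotton/T1 14 > Rice/T2 13 > Canola/T2 12 > Cotton/T2 7 > Maize/T1 6 > Maize/T2 4.
Canola T1 at 26: fill all 15 → 100 left.
Rice/T1 (19): +30 → 70 left.
Fill Cotton T1 block (20 at 14) → 50 left.
Fill Rice T2 block (25 at 13) → 25 left.
Canola/T2 (12): +15 → 10 left.
Cotton T2 at 7: only 10 left, fill 10.
Total = 26×15 + 19×30 + 14×20 + 13×25 + 12×15 + 7×10 = 1815.

1815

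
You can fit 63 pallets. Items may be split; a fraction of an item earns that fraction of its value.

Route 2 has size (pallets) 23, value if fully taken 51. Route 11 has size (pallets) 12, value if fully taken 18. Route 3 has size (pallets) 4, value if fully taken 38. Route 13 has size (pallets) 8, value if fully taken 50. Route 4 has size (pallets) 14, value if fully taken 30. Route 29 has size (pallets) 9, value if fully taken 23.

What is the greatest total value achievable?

199.5

Sort by value density: Route 3 38/4≈9.5, Route 13 50/8≈6.25, Route 29 23/9≈2.56, Route 2 51/23≈2.22, Route 4 30/14≈2.14, Route 11 18/12≈1.5.
Take all of Route 3 (4 pallets, value 38) → 59 pallets left.
All 8 pallets of Route 13 fit (value 50) → 51 remain.
Take all of Route 29 (9 pallets, value 23) → 42 pallets left.
Take all of Route 2 (23 pallets, value 51) → 19 pallets left.
Route 4: take in full, 14 pallets for value 30 → 5 left.
Only 5 pallets remain; take 5/12 of Route 11 for value 18×5/12 = 7.5.
Total value = 199.5.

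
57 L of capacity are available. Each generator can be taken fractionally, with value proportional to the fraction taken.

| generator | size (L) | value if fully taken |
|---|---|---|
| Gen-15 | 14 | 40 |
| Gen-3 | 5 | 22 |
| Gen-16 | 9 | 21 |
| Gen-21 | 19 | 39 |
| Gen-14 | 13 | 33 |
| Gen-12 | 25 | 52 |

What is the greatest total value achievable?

Best value per unit of size first: Gen-3 22/5≈4.4, Gen-15 40/14≈2.86, Gen-14 33/13≈2.54, Gen-16 21/9≈2.33, Gen-12 52/25≈2.08, Gen-21 39/19≈2.05.
Take all of Gen-3 (5 L, value 22) ; 52 L left.
Take all of Gen-15 (14 L, value 40) ; 38 L left.
Gen-14: take in full, 13 L for value 33 ; 25 left.
Take all of Gen-16 (9 L, value 21) ; 16 L left.
Fill the last 16 L with part of Gen-12: 16/25 of it earns 33.28.
Total value = 149.28.

149.28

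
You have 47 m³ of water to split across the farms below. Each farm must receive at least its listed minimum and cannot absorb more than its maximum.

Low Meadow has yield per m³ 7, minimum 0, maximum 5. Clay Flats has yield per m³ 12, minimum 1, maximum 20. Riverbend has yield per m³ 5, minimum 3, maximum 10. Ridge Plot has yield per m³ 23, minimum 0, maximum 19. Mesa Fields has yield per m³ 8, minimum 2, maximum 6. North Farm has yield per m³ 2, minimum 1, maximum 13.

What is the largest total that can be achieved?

726

Meeting every minimum uses 0+1+3+0+2+1 = 7 m³, leaving 40.
Highest yield per m³ first: Ridge Plot 23 > Clay Flats 12 > Mesa Fields 8 > Low Meadow 7 > Riverbend 5 > North Farm 2.
Ridge Plot: +19 to 19 (cap) — 21 left.
Give Clay Flats 19 more to hit its cap of 20 — 2 left.
Only 2 left; Mesa Fields takes them to reach 4.
Total = 12×20 + 5×3 + 23×19 + 8×4 + 2×1 = 726.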